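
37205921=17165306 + 20040615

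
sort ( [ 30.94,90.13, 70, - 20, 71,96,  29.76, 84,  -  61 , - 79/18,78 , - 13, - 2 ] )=[ - 61 , - 20, - 13,-79/18, - 2, 29.76 , 30.94 , 70,  71,78, 84,  90.13, 96]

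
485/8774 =485/8774 = 0.06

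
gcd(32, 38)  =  2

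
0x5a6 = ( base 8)2646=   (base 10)1446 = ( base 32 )1d6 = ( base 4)112212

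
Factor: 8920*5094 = 2^4*3^2 * 5^1 * 223^1*283^1 = 45438480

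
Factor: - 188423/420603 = - 211/471=- 3^( - 1)*157^( - 1 )* 211^1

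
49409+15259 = 64668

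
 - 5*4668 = -23340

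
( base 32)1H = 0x31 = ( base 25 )1O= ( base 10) 49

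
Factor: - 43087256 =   -  2^3*1499^1*3593^1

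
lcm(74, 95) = 7030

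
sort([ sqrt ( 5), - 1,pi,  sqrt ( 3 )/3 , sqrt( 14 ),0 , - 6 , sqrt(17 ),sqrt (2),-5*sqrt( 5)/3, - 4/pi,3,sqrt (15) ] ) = [  -  6, - 5*sqrt(5)/3, - 4/pi, - 1,0,  sqrt(3 ) /3 , sqrt (2),sqrt( 5 ),  3,pi , sqrt( 14),sqrt( 15 ) , sqrt(17 ) ]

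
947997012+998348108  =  1946345120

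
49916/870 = 57+163/435 = 57.37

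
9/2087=9/2087=0.00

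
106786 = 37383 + 69403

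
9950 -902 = 9048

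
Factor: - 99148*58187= - 2^2*7^1*31^1 * 1877^1*3541^1= - 5769124676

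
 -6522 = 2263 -8785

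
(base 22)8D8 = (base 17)e71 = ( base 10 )4166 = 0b1000001000110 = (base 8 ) 10106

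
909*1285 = 1168065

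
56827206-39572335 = 17254871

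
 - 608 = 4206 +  - 4814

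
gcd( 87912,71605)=1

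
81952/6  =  13658+2/3 = 13658.67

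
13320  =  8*1665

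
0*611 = 0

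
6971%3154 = 663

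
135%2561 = 135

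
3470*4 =13880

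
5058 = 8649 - 3591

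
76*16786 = 1275736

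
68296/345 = 197 + 331/345= 197.96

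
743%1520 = 743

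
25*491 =12275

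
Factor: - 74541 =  - 3^1*24847^1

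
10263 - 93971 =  - 83708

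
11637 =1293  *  9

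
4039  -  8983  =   - 4944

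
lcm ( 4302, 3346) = 30114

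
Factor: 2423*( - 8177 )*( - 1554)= 30789201534=2^1 * 3^1 * 7^1*13^1 * 17^1*37^2 * 2423^1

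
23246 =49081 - 25835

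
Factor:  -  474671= - 474671^1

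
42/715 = 42/715 = 0.06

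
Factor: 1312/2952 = 4/9  =  2^2*3^( - 2 ) 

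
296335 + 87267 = 383602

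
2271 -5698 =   -  3427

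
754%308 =138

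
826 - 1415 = -589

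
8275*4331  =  35839025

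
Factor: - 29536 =-2^5*13^1*71^1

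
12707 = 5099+7608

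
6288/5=6288/5 = 1257.60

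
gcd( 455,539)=7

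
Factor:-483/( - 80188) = 2^( - 2)*3^1*7^1*23^1 * 20047^( - 1 ) 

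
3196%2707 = 489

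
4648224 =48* 96838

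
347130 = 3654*95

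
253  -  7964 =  - 7711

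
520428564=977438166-457009602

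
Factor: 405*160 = 2^5*3^4*5^2 = 64800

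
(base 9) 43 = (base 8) 47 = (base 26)1D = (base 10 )39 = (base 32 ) 17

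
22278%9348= 3582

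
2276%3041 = 2276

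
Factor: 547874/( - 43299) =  - 2^1*3^(  -  2 )*17^( - 1)*59^1*283^( - 1 )*4643^1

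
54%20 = 14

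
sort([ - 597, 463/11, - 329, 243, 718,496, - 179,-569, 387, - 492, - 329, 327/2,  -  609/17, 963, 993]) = [ - 597, - 569, - 492, - 329, - 329,  -  179, - 609/17, 463/11,327/2 , 243, 387,496, 718, 963, 993] 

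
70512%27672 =15168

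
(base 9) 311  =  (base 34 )7f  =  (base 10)253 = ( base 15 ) 11D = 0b11111101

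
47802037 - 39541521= 8260516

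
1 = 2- 1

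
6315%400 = 315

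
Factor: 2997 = 3^4*37^1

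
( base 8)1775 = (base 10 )1021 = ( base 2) 1111111101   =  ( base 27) 1AM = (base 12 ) 711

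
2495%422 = 385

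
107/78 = 107/78  =  1.37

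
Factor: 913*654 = 2^1*3^1 * 11^1*83^1*109^1 = 597102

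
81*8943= 724383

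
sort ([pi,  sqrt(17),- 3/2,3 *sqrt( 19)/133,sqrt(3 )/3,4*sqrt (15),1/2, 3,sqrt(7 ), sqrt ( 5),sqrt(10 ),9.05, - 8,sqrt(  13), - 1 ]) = [ - 8 , - 3/2 , - 1,3*sqrt(19 ) /133, 1/2,sqrt( 3)/3,  sqrt(5 ),sqrt(7 ),3, pi, sqrt(10 ),sqrt(13 ),sqrt( 17) , 9.05, 4*sqrt(15) ]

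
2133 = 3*711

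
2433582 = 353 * 6894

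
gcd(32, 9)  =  1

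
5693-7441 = -1748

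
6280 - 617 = 5663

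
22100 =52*425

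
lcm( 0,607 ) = 0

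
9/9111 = 3/3037 = 0.00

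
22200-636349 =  - 614149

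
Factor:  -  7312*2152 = -15735424 = -2^7*269^1*457^1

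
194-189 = 5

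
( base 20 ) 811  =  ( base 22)6E9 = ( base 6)22525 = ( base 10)3221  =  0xC95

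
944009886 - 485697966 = 458311920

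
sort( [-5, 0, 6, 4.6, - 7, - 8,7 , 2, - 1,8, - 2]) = [ - 8,- 7, - 5, - 2, - 1, 0, 2, 4.6, 6,7, 8]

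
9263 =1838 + 7425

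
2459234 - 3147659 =-688425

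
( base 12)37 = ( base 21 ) 21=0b101011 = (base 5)133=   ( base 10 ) 43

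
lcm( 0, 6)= 0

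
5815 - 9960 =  - 4145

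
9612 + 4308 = 13920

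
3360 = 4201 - 841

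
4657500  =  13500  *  345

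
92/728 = 23/182 = 0.13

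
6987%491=113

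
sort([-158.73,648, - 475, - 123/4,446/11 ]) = [- 475,-158.73,  -  123/4,446/11, 648 ]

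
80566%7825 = 2316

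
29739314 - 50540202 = - 20800888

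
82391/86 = 82391/86 = 958.03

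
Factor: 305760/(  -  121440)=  -637/253 = - 7^2 *11^(-1)* 13^1*23^( - 1)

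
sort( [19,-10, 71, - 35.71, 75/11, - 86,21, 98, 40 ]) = [ -86, - 35.71 , - 10,  75/11, 19, 21, 40,71,98 ]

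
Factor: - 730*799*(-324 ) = 188979480 = 2^3*3^4 *5^1*17^1*47^1*73^1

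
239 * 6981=1668459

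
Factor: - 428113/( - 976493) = 7^1 * 199^(-1 )*701^( - 1)*8737^1 = 61159/139499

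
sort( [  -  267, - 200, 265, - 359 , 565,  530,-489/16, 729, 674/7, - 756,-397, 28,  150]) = [ - 756, - 397, - 359,-267 , - 200 ,-489/16,28,  674/7 , 150, 265,530, 565,729]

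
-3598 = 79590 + -83188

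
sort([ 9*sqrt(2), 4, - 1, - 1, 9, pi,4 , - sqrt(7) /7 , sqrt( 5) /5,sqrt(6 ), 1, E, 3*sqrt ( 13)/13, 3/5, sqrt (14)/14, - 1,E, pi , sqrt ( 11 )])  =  [ - 1, - 1, - 1, - sqrt( 7)/7,sqrt(14 )/14, sqrt( 5) /5, 3/5, 3 * sqrt(13) /13,1, sqrt(6),E, E, pi,pi,sqrt (11), 4,  4, 9,9 * sqrt (2 )] 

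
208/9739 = 208/9739  =  0.02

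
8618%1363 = 440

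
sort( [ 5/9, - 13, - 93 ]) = [ - 93, - 13, 5/9 ] 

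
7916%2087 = 1655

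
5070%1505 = 555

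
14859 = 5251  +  9608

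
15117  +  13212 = 28329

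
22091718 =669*33022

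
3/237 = 1/79 = 0.01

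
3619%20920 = 3619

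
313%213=100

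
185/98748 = 185/98748 = 0.00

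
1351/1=1351 = 1351.00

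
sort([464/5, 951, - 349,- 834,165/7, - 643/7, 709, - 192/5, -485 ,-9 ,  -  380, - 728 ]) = [-834 ,-728, - 485, - 380, - 349, - 643/7,- 192/5 ,-9,165/7, 464/5,709, 951 ] 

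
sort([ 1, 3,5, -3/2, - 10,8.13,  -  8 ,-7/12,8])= [-10, - 8, - 3/2,-7/12,1,3,5,8,8.13]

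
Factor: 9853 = 59^1*167^1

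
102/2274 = 17/379 = 0.04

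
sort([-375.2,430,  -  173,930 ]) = [-375.2, - 173 , 430, 930]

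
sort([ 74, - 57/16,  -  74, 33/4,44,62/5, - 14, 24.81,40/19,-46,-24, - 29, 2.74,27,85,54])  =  [ - 74,-46,- 29, - 24, - 14, - 57/16,40/19,2.74, 33/4,62/5, 24.81 , 27,44,54,74, 85]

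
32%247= 32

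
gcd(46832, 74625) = 1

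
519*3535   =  1834665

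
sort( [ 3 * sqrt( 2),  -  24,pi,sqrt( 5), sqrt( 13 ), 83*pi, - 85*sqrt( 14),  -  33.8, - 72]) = [ - 85  *  sqrt(14), - 72, - 33.8, - 24, sqrt( 5),pi,sqrt( 13),3*sqrt(2 ), 83*pi] 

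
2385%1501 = 884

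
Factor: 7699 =7699^1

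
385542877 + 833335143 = 1218878020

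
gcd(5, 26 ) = 1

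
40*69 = 2760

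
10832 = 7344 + 3488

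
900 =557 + 343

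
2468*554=1367272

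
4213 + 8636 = 12849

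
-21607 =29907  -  51514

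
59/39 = 1 + 20/39 = 1.51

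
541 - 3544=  - 3003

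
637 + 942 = 1579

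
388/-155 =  - 388/155 =- 2.50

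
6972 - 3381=3591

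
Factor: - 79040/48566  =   - 2^5 * 5^1 * 7^( - 1)*13^1*19^1*3469^( - 1 )=- 39520/24283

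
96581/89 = 1085 + 16/89 = 1085.18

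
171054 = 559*306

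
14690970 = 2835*5182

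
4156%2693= 1463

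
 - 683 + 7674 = 6991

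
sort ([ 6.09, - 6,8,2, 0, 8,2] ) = [ - 6  ,  0,2, 2,6.09,8 , 8 ]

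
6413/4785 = 1 +148/435 = 1.34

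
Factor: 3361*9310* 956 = 2^3*5^1*7^2 *19^1*239^1*3361^1 =29914109960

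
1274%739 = 535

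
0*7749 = 0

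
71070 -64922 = 6148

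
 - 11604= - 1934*6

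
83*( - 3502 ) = -290666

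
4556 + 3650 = 8206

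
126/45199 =18/6457 = 0.00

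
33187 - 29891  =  3296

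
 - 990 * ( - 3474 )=3439260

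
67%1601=67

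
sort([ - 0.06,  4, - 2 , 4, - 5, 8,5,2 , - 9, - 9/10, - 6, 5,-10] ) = [ - 10, -9,-6,  -  5 , - 2, - 9/10,-0.06,  2,4, 4, 5,5, 8]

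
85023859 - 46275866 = 38747993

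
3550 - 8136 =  - 4586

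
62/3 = 62/3 = 20.67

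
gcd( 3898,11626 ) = 2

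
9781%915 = 631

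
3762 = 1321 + 2441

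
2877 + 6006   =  8883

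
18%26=18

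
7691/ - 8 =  - 7691/8  =  - 961.38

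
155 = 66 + 89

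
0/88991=0  =  0.00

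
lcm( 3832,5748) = 11496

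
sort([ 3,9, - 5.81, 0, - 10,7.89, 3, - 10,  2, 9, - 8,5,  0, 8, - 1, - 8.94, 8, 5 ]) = [- 10 , - 10, - 8.94, -8, - 5.81, - 1, 0, 0 , 2,3,3, 5,5, 7.89, 8, 8, 9,9 ] 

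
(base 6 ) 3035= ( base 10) 671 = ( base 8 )1237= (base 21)1AK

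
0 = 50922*0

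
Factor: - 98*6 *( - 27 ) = 15876 = 2^2*3^4 *7^2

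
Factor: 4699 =37^1*127^1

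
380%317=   63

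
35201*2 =70402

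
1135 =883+252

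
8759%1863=1307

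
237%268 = 237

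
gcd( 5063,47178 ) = 1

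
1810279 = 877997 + 932282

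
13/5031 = 1/387 = 0.00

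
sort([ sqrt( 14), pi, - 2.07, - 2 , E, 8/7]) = [ - 2.07, - 2,  8/7,E, pi,sqrt (14)]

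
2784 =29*96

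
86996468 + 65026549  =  152023017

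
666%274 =118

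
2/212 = 1/106 = 0.01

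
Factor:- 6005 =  - 5^1*1201^1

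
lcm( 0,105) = 0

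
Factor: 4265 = 5^1*853^1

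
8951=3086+5865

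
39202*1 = 39202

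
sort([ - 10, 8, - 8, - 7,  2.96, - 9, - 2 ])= [ - 10, - 9 , - 8, - 7, - 2, 2.96, 8]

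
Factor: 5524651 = 11^1*359^1*1399^1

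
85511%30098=25315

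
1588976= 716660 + 872316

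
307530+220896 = 528426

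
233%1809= 233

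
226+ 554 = 780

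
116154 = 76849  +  39305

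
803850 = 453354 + 350496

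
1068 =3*356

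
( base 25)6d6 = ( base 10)4081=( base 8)7761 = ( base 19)b5f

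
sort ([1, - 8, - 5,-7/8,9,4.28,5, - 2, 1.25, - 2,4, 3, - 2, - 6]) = [ - 8, - 6, - 5, -2, - 2,- 2, - 7/8,1, 1.25 , 3,4,4.28, 5, 9 ] 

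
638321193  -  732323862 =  - 94002669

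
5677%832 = 685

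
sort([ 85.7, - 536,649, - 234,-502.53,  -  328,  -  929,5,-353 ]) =[-929,-536,-502.53 ,-353, - 328,  -  234,5, 85.7,649]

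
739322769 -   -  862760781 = 1602083550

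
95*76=7220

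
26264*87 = 2284968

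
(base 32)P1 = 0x321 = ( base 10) 801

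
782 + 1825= 2607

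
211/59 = 3 + 34/59 =3.58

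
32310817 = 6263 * 5159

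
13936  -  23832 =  - 9896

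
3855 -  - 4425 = 8280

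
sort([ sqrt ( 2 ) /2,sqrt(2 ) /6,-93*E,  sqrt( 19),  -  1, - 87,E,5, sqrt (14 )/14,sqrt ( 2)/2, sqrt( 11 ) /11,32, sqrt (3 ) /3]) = [ - 93 *E,- 87,-1,sqrt( 2 )/6, sqrt( 14 ) /14, sqrt( 11) /11, sqrt ( 3) /3,  sqrt( 2 )/2,sqrt( 2 ) /2, E,sqrt ( 19 ),5,32]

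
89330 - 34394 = 54936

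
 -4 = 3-7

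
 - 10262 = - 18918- - 8656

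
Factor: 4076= 2^2*1019^1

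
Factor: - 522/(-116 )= 9/2 = 2^( - 1 )*3^2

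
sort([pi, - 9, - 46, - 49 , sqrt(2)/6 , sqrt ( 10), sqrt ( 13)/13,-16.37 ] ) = [ - 49, - 46, - 16.37, - 9,sqrt( 2) /6, sqrt( 13 ) /13, pi,  sqrt( 10 ) ]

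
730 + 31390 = 32120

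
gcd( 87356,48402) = 2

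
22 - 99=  - 77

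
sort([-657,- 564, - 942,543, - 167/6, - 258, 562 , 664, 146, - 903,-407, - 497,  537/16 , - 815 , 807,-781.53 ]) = [ - 942 , - 903, - 815, - 781.53, - 657,- 564,  -  497, -407,-258,-167/6,537/16,146, 543 , 562,664,807]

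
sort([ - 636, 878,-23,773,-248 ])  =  [ - 636 , - 248,-23,773, 878]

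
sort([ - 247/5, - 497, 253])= [ - 497, - 247/5,253 ]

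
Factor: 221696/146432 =2^( - 1)*11^( - 1)*13^ ( - 1)*433^1=433/286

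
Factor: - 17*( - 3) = 3^1*17^1 = 51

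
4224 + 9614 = 13838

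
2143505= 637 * 3365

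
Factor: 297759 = 3^1*  7^1 * 11^1*1289^1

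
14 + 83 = 97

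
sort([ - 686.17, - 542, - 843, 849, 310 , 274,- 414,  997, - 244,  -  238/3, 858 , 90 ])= [-843  , - 686.17, - 542,- 414 , -244,-238/3, 90, 274,310, 849, 858, 997]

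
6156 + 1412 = 7568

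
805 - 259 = 546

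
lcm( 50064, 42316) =3554544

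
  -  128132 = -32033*4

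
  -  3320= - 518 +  -2802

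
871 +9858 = 10729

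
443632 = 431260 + 12372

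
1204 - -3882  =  5086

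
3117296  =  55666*56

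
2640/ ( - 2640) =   -  1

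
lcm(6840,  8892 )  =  88920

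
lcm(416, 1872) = 3744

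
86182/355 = 242  +  272/355 =242.77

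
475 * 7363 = 3497425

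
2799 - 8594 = -5795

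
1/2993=1/2993 = 0.00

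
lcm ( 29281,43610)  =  2049670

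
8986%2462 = 1600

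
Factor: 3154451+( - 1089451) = 2065000 = 2^3*5^4*7^1*59^1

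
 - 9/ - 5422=9/5422 =0.00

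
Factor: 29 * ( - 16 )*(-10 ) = 2^5 * 5^1*29^1 = 4640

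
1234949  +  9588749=10823698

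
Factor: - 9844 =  - 2^2*23^1*107^1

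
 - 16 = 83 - 99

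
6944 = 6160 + 784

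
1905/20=95 + 1/4 = 95.25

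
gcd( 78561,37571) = 1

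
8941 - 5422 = 3519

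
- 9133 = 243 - 9376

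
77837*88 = 6849656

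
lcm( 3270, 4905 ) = 9810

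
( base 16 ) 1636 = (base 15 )1a41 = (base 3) 21210121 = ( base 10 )5686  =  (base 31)5SD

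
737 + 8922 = 9659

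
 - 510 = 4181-4691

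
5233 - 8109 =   -  2876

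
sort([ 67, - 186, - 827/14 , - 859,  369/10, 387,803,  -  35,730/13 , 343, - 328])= [  -  859 ,  -  328,-186,-827/14, - 35, 369/10,  730/13, 67,343, 387, 803]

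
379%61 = 13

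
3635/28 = 129 + 23/28 = 129.82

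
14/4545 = 14/4545= 0.00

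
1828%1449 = 379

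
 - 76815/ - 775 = 15363/155=99.12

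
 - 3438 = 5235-8673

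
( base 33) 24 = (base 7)130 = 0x46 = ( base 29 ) 2C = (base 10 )70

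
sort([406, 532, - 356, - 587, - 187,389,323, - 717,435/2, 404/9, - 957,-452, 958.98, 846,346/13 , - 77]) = [  -  957, - 717, - 587, - 452, - 356, - 187, - 77, 346/13, 404/9,435/2, 323 , 389 , 406 , 532,846, 958.98 ]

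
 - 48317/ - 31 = 1558 +19/31 = 1558.61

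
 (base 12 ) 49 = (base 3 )2010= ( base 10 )57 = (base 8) 71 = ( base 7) 111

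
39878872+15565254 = 55444126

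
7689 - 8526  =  -837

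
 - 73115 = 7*(-10445) 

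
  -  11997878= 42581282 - 54579160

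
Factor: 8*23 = 184 = 2^3*23^1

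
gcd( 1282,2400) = 2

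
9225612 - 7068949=2156663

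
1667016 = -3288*( - 507 ) 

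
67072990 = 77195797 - 10122807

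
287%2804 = 287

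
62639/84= 62639/84= 745.70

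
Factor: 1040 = 2^4*5^1*13^1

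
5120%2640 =2480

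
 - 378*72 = - 27216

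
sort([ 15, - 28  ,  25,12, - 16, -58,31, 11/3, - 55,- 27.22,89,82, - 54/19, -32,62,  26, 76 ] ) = [ -58,  -  55, - 32, - 28, - 27.22,-16,-54/19,  11/3,12,15,25,26,31,62, 76,82,89]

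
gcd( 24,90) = 6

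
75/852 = 25/284 =0.09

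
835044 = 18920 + 816124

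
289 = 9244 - 8955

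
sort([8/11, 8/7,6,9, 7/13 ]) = [7/13,8/11, 8/7 , 6,9 ] 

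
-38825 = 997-39822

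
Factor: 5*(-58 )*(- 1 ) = 290 = 2^1*5^1*29^1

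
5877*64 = 376128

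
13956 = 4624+9332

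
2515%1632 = 883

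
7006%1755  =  1741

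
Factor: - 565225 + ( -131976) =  - 697201 = - 697201^1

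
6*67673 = 406038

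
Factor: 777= 3^1*  7^1*37^1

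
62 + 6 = 68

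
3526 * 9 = 31734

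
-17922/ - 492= 36+35/82 = 36.43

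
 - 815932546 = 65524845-881457391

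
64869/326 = 198 + 321/326=198.98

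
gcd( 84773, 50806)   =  1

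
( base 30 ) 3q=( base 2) 1110100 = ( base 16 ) 74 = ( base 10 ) 116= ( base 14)84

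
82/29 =2 + 24/29 = 2.83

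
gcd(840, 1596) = 84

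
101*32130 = 3245130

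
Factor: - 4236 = - 2^2*3^1*353^1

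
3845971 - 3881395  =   - 35424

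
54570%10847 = 335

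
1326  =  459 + 867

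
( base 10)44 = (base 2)101100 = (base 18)28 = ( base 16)2c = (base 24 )1K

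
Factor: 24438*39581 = 967280478 = 2^1*3^1*4073^1 * 39581^1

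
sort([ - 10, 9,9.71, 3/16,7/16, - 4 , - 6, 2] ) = [ - 10, - 6,-4,  3/16,7/16, 2,9  ,  9.71]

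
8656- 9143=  - 487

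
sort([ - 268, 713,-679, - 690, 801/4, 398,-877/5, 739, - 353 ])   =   [ - 690, - 679, - 353,- 268, - 877/5, 801/4 , 398, 713, 739]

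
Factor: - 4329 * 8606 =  - 2^1*3^2*13^2*37^1*331^1 =- 37255374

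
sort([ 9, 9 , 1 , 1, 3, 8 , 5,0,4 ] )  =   [ 0,  1,1, 3, 4,5 , 8, 9, 9 ]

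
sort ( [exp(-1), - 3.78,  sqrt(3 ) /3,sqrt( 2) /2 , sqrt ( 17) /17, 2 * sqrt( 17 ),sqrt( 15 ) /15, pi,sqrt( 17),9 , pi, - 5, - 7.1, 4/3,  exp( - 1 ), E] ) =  [  -  7.1, - 5, - 3.78 , sqrt( 17)/17 , sqrt( 15 )/15,  exp( - 1 ),exp( - 1),sqrt( 3)/3,sqrt(2) /2, 4/3, E, pi,  pi,  sqrt(17 ),2 *sqrt(17),  9 ] 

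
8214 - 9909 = - 1695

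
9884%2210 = 1044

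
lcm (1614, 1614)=1614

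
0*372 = 0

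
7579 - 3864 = 3715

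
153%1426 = 153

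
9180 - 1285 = 7895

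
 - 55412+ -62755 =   -  118167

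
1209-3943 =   -  2734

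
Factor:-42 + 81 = 39= 3^1 * 13^1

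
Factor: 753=3^1*251^1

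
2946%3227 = 2946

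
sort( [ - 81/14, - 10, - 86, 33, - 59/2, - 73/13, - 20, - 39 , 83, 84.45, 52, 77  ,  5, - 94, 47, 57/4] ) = [ - 94, - 86, -39, - 59/2, - 20 , - 10, - 81/14, - 73/13,5,57/4,33,  47, 52,77, 83, 84.45 ] 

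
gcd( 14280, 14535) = 255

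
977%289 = 110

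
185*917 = 169645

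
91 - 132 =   -  41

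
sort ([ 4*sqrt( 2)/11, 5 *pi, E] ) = [ 4*sqrt ( 2 )/11, E,5*pi ] 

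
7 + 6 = 13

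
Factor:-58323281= -58323281^1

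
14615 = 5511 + 9104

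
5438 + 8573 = 14011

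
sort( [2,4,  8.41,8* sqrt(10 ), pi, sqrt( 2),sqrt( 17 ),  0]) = [ 0,  sqrt( 2) , 2,  pi,4,sqrt(17),8.41,8 * sqrt( 10)]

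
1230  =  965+265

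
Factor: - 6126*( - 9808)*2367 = 142218373536 = 2^5*3^3 *263^1*613^1*1021^1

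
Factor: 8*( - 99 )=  - 2^3*3^2*11^1= -792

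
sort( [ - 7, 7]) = [ - 7,7 ]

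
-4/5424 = - 1/1356 = - 0.00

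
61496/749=61496/749 = 82.10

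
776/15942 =388/7971 = 0.05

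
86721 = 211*411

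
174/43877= 6/1513 = 0.00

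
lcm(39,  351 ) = 351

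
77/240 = 77/240 =0.32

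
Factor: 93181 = 11^1*43^1 * 197^1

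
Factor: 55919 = 199^1*281^1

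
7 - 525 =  - 518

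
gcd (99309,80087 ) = 7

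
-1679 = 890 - 2569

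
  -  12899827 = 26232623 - 39132450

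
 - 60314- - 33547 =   -  26767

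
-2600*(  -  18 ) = 46800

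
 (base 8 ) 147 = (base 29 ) 3g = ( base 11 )94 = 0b1100111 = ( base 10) 103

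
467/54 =467/54  =  8.65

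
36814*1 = 36814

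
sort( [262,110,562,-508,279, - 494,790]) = [ - 508, - 494,110,262, 279,562, 790 ]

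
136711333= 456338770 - 319627437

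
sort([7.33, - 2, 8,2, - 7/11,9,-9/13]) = [ - 2, - 9/13,  -  7/11,2, 7.33, 8, 9]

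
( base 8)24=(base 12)18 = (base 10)20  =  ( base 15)15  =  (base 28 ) k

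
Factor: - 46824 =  - 2^3*3^1*1951^1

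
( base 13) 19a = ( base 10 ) 296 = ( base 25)BL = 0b100101000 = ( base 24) c8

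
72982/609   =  119+73/87 = 119.84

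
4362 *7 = 30534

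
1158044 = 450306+707738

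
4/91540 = 1/22885=0.00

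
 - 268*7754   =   - 2078072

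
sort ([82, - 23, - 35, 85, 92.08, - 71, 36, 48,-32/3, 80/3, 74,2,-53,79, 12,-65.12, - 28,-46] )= [ - 71, - 65.12,  -  53, - 46, - 35, - 28,-23, - 32/3, 2,12, 80/3, 36 , 48,74, 79,  82,85,  92.08 ]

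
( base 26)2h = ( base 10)69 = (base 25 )2j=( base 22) 33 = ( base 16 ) 45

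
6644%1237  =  459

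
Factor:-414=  -2^1 * 3^2 * 23^1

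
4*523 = 2092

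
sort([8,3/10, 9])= [ 3/10, 8,  9 ]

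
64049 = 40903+23146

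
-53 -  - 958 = 905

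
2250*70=157500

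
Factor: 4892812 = 2^2*1223203^1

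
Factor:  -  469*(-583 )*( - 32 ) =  - 8749664 =-  2^5*7^1*11^1*53^1*67^1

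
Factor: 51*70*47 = 2^1*3^1*5^1 * 7^1*17^1* 47^1 = 167790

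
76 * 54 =4104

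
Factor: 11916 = 2^2*3^2*331^1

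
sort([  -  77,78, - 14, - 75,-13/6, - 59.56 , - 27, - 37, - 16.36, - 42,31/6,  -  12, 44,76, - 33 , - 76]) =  [ - 77, - 76, - 75, - 59.56, - 42, - 37,-33, - 27,  -  16.36, - 14,-12,-13/6,31/6, 44, 76,78] 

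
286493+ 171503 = 457996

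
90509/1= 90509  =  90509.00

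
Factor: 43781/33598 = 2^( - 1)*107^( - 1)*157^ (-1)*43781^1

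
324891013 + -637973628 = -313082615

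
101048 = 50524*2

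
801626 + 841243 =1642869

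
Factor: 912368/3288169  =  2^4*127^1*449^1*3288169^( - 1)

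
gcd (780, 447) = 3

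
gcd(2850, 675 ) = 75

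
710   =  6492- 5782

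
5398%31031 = 5398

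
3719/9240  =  3719/9240 = 0.40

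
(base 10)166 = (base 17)9D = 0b10100110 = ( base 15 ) B1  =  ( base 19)8E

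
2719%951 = 817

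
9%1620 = 9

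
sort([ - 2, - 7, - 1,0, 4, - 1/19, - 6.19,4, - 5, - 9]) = [ - 9, - 7, - 6.19,  -  5, - 2, - 1, - 1/19,0, 4,4]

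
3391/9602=3391/9602 = 0.35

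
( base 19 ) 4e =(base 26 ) 3c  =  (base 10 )90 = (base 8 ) 132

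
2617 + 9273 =11890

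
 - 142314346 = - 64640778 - 77673568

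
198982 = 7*28426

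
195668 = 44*4447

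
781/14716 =781/14716 = 0.05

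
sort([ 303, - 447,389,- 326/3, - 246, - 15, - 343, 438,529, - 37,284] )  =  [ - 447 , - 343, - 246,  -  326/3, - 37, - 15,284 , 303, 389,438,529 ] 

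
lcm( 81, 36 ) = 324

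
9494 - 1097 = 8397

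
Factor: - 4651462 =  - 2^1 * 643^1*3617^1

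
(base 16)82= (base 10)130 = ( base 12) AA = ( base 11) 109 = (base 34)3S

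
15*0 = 0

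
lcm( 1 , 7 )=7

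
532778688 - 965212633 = -432433945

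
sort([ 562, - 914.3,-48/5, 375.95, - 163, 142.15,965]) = [- 914.3 ,-163, - 48/5, 142.15, 375.95, 562,  965 ]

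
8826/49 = 180 + 6/49= 180.12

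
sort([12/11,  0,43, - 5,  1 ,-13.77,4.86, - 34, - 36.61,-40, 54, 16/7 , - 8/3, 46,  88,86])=[- 40, - 36.61 , - 34,-13.77, - 5, -8/3, 0 , 1, 12/11, 16/7, 4.86, 43, 46,54, 86, 88] 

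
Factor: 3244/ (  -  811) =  - 4 =- 2^2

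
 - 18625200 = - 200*93126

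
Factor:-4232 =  - 2^3*23^2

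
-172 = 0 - 172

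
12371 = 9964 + 2407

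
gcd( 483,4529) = 7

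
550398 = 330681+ 219717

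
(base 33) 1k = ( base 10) 53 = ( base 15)38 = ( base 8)65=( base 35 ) 1I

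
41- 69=-28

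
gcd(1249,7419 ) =1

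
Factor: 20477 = 20477^1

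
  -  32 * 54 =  - 1728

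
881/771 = 881/771 = 1.14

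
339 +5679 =6018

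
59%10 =9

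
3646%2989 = 657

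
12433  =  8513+3920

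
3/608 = 3/608=0.00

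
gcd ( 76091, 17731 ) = 1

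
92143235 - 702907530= - 610764295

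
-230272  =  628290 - 858562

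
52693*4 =210772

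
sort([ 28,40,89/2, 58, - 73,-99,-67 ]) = [ - 99, -73 , - 67, 28, 40,89/2,58]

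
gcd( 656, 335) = 1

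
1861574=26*71599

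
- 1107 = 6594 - 7701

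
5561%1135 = 1021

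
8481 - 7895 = 586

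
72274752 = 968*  74664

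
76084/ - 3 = - 76084/3 = -25361.33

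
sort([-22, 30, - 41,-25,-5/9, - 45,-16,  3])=[ - 45, - 41,-25,-22,  -  16 , - 5/9, 3,30 ] 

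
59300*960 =56928000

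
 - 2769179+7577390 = 4808211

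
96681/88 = 96681/88 = 1098.65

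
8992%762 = 610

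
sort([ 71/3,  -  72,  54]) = [ - 72,71/3,  54]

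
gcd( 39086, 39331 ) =1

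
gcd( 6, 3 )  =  3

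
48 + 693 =741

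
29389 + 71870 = 101259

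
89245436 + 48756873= 138002309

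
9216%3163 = 2890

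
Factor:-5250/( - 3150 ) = 3^(-1 )*5^1 = 5/3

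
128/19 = 6  +  14/19=6.74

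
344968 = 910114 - 565146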